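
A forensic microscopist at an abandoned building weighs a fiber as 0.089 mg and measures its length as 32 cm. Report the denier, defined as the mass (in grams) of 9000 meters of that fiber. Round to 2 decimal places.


Denier calculation:
Mass in grams = 0.089 mg / 1000 = 0.000089 g
Length in meters = 32 cm / 100 = 0.32 m
Linear density = mass / length = 0.000089 / 0.32 = 0.00027812 g/m
Denier = (g/m) * 9000 = 0.00027812 * 9000 = 2.50

2.50


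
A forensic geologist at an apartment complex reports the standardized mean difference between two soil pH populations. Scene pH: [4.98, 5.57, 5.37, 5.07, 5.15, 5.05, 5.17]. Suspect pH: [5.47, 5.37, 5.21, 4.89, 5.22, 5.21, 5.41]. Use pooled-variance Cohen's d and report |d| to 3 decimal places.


Pooled-variance Cohen's d for soil pH comparison:
Scene mean = 36.36 / 7 = 5.194286
Suspect mean = 36.78 / 7 = 5.254286
Scene sample variance s_s^2 = 0.042795
Suspect sample variance s_c^2 = 0.036995
Pooled variance = ((n_s-1)*s_s^2 + (n_c-1)*s_c^2) / (n_s + n_c - 2) = 0.039895
Pooled SD = sqrt(0.039895) = 0.199737
Mean difference = -0.06
|d| = |-0.06| / 0.199737 = 0.300

0.300


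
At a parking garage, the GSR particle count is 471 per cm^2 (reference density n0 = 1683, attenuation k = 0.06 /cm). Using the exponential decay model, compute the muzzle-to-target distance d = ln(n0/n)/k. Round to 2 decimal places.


GSR distance calculation:
n0/n = 1683 / 471 = 3.573248
ln(n0/n) = 1.273475
d = 1.273475 / 0.06 = 21.22 cm

21.22


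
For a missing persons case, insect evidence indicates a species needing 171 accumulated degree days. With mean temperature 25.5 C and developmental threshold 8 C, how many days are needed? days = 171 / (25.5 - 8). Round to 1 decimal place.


Insect development time:
Effective temperature = avg_temp - T_base = 25.5 - 8 = 17.5 C
Days = ADD / effective_temp = 171 / 17.5 = 9.8 days

9.8


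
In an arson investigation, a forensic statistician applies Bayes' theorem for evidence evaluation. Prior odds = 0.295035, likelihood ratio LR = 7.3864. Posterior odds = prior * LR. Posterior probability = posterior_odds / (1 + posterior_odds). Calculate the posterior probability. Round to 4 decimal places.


Bayesian evidence evaluation:
Posterior odds = prior_odds * LR = 0.295035 * 7.3864 = 2.179247
Posterior probability = posterior_odds / (1 + posterior_odds)
= 2.179247 / (1 + 2.179247)
= 2.179247 / 3.179247
= 0.6855

0.6855


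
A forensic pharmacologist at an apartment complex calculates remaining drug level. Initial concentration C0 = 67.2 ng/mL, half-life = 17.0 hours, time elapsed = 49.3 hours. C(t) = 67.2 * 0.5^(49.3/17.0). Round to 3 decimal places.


Drug concentration decay:
Number of half-lives = t / t_half = 49.3 / 17.0 = 2.9
Decay factor = 0.5^2.9 = 0.13397168
C(t) = 67.2 * 0.13397168 = 9.003 ng/mL

9.003


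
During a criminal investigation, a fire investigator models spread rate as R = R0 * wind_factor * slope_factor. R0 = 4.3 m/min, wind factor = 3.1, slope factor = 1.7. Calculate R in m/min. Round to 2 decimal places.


Fire spread rate calculation:
R = R0 * wind_factor * slope_factor
= 4.3 * 3.1 * 1.7
= 13.33 * 1.7
= 22.66 m/min

22.66


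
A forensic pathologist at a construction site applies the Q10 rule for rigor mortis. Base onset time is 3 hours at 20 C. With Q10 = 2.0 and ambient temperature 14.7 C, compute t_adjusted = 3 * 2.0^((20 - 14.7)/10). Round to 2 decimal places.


Rigor mortis time adjustment:
Exponent = (T_ref - T_actual) / 10 = (20 - 14.7) / 10 = 0.53
Q10 factor = 2.0^0.53 = 1.44393
t_adjusted = 3 * 1.44393 = 4.33 hours

4.33


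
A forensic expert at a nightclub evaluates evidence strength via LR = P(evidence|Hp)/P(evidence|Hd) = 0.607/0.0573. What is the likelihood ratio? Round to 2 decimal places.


Likelihood ratio calculation:
LR = P(E|Hp) / P(E|Hd)
LR = 0.607 / 0.0573
LR = 10.59

10.59


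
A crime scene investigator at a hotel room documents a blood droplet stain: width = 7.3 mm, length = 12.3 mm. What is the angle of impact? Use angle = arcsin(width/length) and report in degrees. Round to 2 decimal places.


Blood spatter impact angle calculation:
width / length = 7.3 / 12.3 = 0.593496
angle = arcsin(0.593496)
angle = 36.41 degrees

36.41


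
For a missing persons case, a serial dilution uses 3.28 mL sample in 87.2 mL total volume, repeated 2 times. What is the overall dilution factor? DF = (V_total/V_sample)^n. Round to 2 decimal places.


Dilution factor calculation:
Single dilution = V_total / V_sample = 87.2 / 3.28 ≈ 26.585366
Number of dilutions = 2
Total DF = (87.2 / 3.28)^2 (full precision, rounded at the end) = 706.78

706.78


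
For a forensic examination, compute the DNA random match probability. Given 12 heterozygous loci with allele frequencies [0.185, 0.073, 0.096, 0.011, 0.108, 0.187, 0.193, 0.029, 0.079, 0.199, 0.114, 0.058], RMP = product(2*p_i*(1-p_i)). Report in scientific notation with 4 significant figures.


Computing RMP for 12 loci:
Locus 1: 2 * 0.185 * 0.815 = 0.30155
Locus 2: 2 * 0.073 * 0.927 = 0.135342
Locus 3: 2 * 0.096 * 0.904 = 0.173568
Locus 4: 2 * 0.011 * 0.989 = 0.021758
Locus 5: 2 * 0.108 * 0.892 = 0.192672
Locus 6: 2 * 0.187 * 0.813 = 0.304062
Locus 7: 2 * 0.193 * 0.807 = 0.311502
Locus 8: 2 * 0.029 * 0.971 = 0.056318
Locus 9: 2 * 0.079 * 0.921 = 0.145518
Locus 10: 2 * 0.199 * 0.801 = 0.318798
Locus 11: 2 * 0.114 * 0.886 = 0.202008
Locus 12: 2 * 0.058 * 0.942 = 0.109272
RMP = 1.622e-10

1.622e-10


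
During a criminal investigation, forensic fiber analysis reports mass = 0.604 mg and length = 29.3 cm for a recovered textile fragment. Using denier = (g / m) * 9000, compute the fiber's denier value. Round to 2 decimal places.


Denier calculation:
Mass in grams = 0.604 mg / 1000 = 0.000604 g
Length in meters = 29.3 cm / 100 = 0.293 m
Linear density = mass / length = 0.000604 / 0.293 = 0.00206143 g/m
Denier = (g/m) * 9000 = 0.00206143 * 9000 = 18.55

18.55


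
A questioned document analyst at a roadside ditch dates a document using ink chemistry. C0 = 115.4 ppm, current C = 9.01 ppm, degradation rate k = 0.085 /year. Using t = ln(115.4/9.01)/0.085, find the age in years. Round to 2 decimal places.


Document age estimation:
C0/C = 115.4 / 9.01 = 12.807991
ln(C0/C) = 2.550069
t = 2.550069 / 0.085 = 30.00 years

30.00


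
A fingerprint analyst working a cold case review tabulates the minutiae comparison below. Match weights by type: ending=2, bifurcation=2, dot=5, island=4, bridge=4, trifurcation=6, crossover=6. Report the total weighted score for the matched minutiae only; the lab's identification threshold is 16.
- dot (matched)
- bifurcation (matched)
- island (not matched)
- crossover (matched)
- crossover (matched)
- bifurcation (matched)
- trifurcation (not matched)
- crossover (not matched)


Weighted minutiae match score:
  dot: matched, +5 (running total 5)
  bifurcation: matched, +2 (running total 7)
  island: not matched, +0
  crossover: matched, +6 (running total 13)
  crossover: matched, +6 (running total 19)
  bifurcation: matched, +2 (running total 21)
  trifurcation: not matched, +0
  crossover: not matched, +0
Total score = 21
Threshold = 16; verdict = identification

21


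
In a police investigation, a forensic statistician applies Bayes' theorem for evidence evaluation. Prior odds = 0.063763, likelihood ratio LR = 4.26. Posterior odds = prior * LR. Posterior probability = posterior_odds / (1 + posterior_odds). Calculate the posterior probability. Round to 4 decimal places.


Bayesian evidence evaluation:
Posterior odds = prior_odds * LR = 0.063763 * 4.26 = 0.2716304
Posterior probability = posterior_odds / (1 + posterior_odds)
= 0.2716304 / (1 + 0.2716304)
= 0.2716304 / 1.2716304
= 0.2136

0.2136


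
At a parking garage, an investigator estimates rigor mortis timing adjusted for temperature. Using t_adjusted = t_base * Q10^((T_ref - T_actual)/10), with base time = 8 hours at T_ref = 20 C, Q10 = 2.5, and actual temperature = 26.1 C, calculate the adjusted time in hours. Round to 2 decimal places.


Rigor mortis time adjustment:
Exponent = (T_ref - T_actual) / 10 = (20 - 26.1) / 10 = -0.61
Q10 factor = 2.5^-0.61 = 0.57182
t_adjusted = 8 * 0.57182 = 4.57 hours

4.57


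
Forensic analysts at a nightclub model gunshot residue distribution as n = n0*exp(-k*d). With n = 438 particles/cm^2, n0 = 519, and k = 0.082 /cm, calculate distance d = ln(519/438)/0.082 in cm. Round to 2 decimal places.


GSR distance calculation:
n0/n = 519 / 438 = 1.184932
ln(n0/n) = 0.169685
d = 0.169685 / 0.082 = 2.07 cm

2.07


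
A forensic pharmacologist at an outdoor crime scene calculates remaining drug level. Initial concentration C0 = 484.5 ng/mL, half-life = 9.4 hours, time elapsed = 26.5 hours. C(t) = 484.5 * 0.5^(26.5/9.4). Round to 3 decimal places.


Drug concentration decay:
Number of half-lives = t / t_half = 26.5 / 9.4 = 2.819149
Decay factor = 0.5^2.819149 = 0.14169404
C(t) = 484.5 * 0.14169404 = 68.651 ng/mL

68.651


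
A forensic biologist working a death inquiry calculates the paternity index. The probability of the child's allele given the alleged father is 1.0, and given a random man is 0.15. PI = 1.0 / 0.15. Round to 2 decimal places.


Paternity Index calculation:
PI = P(allele|father) / P(allele|random)
PI = 1.0 / 0.15
PI = 6.67

6.67


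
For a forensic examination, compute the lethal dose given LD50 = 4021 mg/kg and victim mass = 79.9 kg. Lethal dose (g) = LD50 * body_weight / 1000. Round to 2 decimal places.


Lethal dose calculation:
Lethal dose = LD50 * body_weight / 1000
= 4021 * 79.9 / 1000
= 321277.9 / 1000
= 321.28 g

321.28


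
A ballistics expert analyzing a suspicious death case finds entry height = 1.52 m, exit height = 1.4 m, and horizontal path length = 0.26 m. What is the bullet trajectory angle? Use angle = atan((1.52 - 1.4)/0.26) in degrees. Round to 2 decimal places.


Bullet trajectory angle:
Height difference = 1.52 - 1.4 = 0.12 m
angle = atan(0.12 / 0.26)
angle = atan(0.461538)
angle = 24.78 degrees

24.78


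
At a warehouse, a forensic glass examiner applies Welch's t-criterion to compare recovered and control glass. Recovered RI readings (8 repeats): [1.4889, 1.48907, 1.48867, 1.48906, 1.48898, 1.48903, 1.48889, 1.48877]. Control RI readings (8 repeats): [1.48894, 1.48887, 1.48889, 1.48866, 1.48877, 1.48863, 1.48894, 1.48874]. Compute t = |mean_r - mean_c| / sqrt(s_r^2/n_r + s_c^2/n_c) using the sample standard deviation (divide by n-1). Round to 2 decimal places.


Welch's t-criterion for glass RI comparison:
Recovered mean = sum / n_r = 11.91137 / 8 = 1.4889212
Control mean = sum / n_c = 11.91044 / 8 = 1.488805
Recovered sample variance s_r^2 = 2.05839e-08
Control sample variance s_c^2 = 1.5e-08
Welch SE (unpooled) = sqrt(s_r^2/n_r + s_c^2/n_c) = sqrt(2.57299e-09 + 1.875e-09) = sqrt(4.44799e-09) = 6.66933e-05
|mean_r - mean_c| = 0.00011625
t = 0.00011625 / 6.66933e-05 = 1.74

1.74


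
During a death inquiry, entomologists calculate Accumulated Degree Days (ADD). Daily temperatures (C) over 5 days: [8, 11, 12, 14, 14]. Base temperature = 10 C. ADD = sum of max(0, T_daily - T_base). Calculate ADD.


Computing ADD day by day:
Day 1: max(0, 8 - 10) = 0
Day 2: max(0, 11 - 10) = 1
Day 3: max(0, 12 - 10) = 2
Day 4: max(0, 14 - 10) = 4
Day 5: max(0, 14 - 10) = 4
Total ADD = 11

11


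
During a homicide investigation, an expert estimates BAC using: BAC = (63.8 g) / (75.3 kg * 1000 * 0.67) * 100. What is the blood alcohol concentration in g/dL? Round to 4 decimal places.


Applying the Widmark formula:
BAC = (dose_g / (body_wt * 1000 * r)) * 100
Denominator = 75.3 * 1000 * 0.67 = 50451
BAC = (63.8 / 50451) * 100
BAC = 0.1265 g/dL

0.1265


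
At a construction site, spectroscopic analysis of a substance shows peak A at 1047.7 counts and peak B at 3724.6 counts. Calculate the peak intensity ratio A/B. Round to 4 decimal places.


Spectral peak ratio:
Peak A = 1047.7 counts
Peak B = 3724.6 counts
Ratio = 1047.7 / 3724.6 = 0.2813

0.2813


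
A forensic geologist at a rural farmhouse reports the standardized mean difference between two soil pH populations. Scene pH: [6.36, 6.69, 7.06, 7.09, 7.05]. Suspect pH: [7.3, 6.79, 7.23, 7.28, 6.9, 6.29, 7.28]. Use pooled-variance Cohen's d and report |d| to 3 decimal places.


Pooled-variance Cohen's d for soil pH comparison:
Scene mean = 34.25 / 5 = 6.85
Suspect mean = 49.07 / 7 = 7.01
Scene sample variance s_s^2 = 0.10185
Suspect sample variance s_c^2 = 0.142867
Pooled variance = ((n_s-1)*s_s^2 + (n_c-1)*s_c^2) / (n_s + n_c - 2) = 0.12646
Pooled SD = sqrt(0.12646) = 0.355612
Mean difference = -0.16
|d| = |-0.16| / 0.355612 = 0.450

0.450


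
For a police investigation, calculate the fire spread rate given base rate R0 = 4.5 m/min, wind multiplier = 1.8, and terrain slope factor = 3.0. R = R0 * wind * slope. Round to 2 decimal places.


Fire spread rate calculation:
R = R0 * wind_factor * slope_factor
= 4.5 * 1.8 * 3.0
= 8.1 * 3.0
= 24.30 m/min

24.30


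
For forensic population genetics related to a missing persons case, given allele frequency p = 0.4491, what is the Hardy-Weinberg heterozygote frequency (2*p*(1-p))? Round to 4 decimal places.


Hardy-Weinberg heterozygote frequency:
q = 1 - p = 1 - 0.4491 = 0.5509
2pq = 2 * 0.4491 * 0.5509 = 0.4948

0.4948


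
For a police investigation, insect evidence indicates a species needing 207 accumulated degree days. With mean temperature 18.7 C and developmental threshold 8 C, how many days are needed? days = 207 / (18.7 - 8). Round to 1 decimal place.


Insect development time:
Effective temperature = avg_temp - T_base = 18.7 - 8 = 10.7 C
Days = ADD / effective_temp = 207 / 10.7 = 19.3 days

19.3


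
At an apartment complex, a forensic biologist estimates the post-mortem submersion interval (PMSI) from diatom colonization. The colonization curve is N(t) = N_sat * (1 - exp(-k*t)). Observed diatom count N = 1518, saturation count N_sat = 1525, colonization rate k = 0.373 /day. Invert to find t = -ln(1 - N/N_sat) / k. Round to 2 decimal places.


PMSI from diatom colonization curve:
N / N_sat = 1518 / 1525 = 0.99541
1 - N/N_sat = 0.00459
ln(1 - N/N_sat) = -5.383875
t = -ln(1 - N/N_sat) / k = -(-5.383875) / 0.373 = 14.43 days

14.43


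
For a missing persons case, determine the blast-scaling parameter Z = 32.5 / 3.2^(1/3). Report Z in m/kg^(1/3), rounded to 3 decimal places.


Scaled distance calculation:
W^(1/3) = 3.2^(1/3) = 1.473613
Z = R / W^(1/3) = 32.5 / 1.473613
Z = 22.055 m/kg^(1/3)

22.055


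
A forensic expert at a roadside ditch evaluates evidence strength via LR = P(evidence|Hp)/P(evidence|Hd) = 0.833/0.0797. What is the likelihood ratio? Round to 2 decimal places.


Likelihood ratio calculation:
LR = P(E|Hp) / P(E|Hd)
LR = 0.833 / 0.0797
LR = 10.45

10.45


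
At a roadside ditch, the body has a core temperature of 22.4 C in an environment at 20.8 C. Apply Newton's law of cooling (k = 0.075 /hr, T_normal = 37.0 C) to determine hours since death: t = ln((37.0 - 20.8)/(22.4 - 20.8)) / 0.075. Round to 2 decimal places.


Using Newton's law of cooling:
t = ln((T_normal - T_ambient) / (T_body - T_ambient)) / k
T_normal - T_ambient = 16.2
T_body - T_ambient = 1.6
Ratio = 10.125
ln(ratio) = 2.315008
t = 2.315008 / 0.075 = 30.87 hours

30.87


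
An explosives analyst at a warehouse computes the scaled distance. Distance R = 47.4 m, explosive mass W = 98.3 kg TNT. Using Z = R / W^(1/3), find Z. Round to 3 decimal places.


Scaled distance calculation:
W^(1/3) = 98.3^(1/3) = 4.615136
Z = R / W^(1/3) = 47.4 / 4.615136
Z = 10.271 m/kg^(1/3)

10.271


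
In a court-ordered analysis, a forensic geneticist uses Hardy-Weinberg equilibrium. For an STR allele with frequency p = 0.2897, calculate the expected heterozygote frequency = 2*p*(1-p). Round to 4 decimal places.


Hardy-Weinberg heterozygote frequency:
q = 1 - p = 1 - 0.2897 = 0.7103
2pq = 2 * 0.2897 * 0.7103 = 0.4115

0.4115


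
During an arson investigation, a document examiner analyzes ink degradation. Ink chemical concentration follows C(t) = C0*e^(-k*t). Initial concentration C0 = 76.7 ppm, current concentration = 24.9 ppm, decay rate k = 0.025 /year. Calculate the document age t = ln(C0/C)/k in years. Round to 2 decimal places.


Document age estimation:
C0/C = 76.7 / 24.9 = 3.080321
ln(C0/C) = 1.125034
t = 1.125034 / 0.025 = 45.00 years

45.00


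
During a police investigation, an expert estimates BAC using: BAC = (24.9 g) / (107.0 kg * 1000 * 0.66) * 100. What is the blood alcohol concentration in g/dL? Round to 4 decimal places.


Applying the Widmark formula:
BAC = (dose_g / (body_wt * 1000 * r)) * 100
Denominator = 107.0 * 1000 * 0.66 = 70620
BAC = (24.9 / 70620) * 100
BAC = 0.0353 g/dL

0.0353


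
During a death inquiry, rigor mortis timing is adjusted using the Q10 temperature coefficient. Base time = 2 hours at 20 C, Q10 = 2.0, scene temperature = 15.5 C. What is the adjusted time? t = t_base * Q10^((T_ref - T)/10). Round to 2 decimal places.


Rigor mortis time adjustment:
Exponent = (T_ref - T_actual) / 10 = (20 - 15.5) / 10 = 0.45
Q10 factor = 2.0^0.45 = 1.36604
t_adjusted = 2 * 1.36604 = 2.73 hours

2.73


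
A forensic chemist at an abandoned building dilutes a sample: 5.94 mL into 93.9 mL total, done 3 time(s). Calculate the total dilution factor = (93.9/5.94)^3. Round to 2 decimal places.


Dilution factor calculation:
Single dilution = V_total / V_sample = 93.9 / 5.94 ≈ 15.808081
Number of dilutions = 3
Total DF = (93.9 / 5.94)^3 (full precision, rounded at the end) = 3950.37

3950.37


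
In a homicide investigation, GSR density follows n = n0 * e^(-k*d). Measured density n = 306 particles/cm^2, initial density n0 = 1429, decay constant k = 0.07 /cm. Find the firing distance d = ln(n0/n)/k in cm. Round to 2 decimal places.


GSR distance calculation:
n0/n = 1429 / 306 = 4.669935
ln(n0/n) = 1.541145
d = 1.541145 / 0.07 = 22.02 cm

22.02


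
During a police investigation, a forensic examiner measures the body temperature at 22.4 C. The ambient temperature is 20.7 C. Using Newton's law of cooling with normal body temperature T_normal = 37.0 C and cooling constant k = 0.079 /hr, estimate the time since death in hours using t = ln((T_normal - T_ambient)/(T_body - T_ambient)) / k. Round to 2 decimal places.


Using Newton's law of cooling:
t = ln((T_normal - T_ambient) / (T_body - T_ambient)) / k
T_normal - T_ambient = 16.3
T_body - T_ambient = 1.7
Ratio = 9.588235
ln(ratio) = 2.260537
t = 2.260537 / 0.079 = 28.61 hours

28.61


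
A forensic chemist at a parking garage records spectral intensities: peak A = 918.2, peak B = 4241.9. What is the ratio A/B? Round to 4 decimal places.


Spectral peak ratio:
Peak A = 918.2 counts
Peak B = 4241.9 counts
Ratio = 918.2 / 4241.9 = 0.2165

0.2165


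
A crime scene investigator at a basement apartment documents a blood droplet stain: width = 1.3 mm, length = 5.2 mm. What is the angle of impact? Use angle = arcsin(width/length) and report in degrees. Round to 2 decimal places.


Blood spatter impact angle calculation:
width / length = 1.3 / 5.2 = 0.25
angle = arcsin(0.25)
angle = 14.48 degrees

14.48


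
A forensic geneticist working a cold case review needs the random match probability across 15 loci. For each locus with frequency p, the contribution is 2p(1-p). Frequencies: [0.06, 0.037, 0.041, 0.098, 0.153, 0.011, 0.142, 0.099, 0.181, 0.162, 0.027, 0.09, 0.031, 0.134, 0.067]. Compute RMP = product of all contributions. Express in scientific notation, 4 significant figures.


Computing RMP for 15 loci:
Locus 1: 2 * 0.06 * 0.94 = 0.1128
Locus 2: 2 * 0.037 * 0.963 = 0.071262
Locus 3: 2 * 0.041 * 0.959 = 0.078638
Locus 4: 2 * 0.098 * 0.902 = 0.176792
Locus 5: 2 * 0.153 * 0.847 = 0.259182
Locus 6: 2 * 0.011 * 0.989 = 0.021758
Locus 7: 2 * 0.142 * 0.858 = 0.243672
Locus 8: 2 * 0.099 * 0.901 = 0.178398
Locus 9: 2 * 0.181 * 0.819 = 0.296478
Locus 10: 2 * 0.162 * 0.838 = 0.271512
Locus 11: 2 * 0.027 * 0.973 = 0.052542
Locus 12: 2 * 0.09 * 0.91 = 0.1638
Locus 13: 2 * 0.031 * 0.969 = 0.060078
Locus 14: 2 * 0.134 * 0.866 = 0.232088
Locus 15: 2 * 0.067 * 0.933 = 0.125022
RMP = 3.309e-14

3.309e-14


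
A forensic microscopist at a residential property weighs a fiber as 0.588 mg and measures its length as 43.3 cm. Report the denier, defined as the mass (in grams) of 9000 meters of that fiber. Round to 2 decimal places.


Denier calculation:
Mass in grams = 0.588 mg / 1000 = 0.000588 g
Length in meters = 43.3 cm / 100 = 0.433 m
Linear density = mass / length = 0.000588 / 0.433 = 0.00135797 g/m
Denier = (g/m) * 9000 = 0.00135797 * 9000 = 12.22

12.22


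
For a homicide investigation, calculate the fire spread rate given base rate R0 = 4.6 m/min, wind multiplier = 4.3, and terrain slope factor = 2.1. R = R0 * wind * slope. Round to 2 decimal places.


Fire spread rate calculation:
R = R0 * wind_factor * slope_factor
= 4.6 * 4.3 * 2.1
= 19.78 * 2.1
= 41.54 m/min

41.54


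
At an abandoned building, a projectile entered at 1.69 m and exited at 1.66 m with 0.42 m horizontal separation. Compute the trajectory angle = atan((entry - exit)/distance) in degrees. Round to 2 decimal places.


Bullet trajectory angle:
Height difference = 1.69 - 1.66 = 0.03 m
angle = atan(0.03 / 0.42)
angle = atan(0.071429)
angle = 4.09 degrees

4.09


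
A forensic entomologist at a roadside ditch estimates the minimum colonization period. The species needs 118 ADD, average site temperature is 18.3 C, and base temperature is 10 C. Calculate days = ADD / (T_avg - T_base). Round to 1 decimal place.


Insect development time:
Effective temperature = avg_temp - T_base = 18.3 - 10 = 8.3 C
Days = ADD / effective_temp = 118 / 8.3 = 14.2 days

14.2


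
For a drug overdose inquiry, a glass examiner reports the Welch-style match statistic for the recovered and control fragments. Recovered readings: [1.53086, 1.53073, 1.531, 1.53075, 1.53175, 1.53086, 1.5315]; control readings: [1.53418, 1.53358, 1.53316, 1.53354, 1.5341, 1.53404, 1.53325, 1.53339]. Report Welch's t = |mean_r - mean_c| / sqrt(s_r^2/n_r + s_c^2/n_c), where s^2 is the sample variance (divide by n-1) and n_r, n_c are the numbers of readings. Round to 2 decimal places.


Welch's t-criterion for glass RI comparison:
Recovered mean = sum / n_r = 10.71745 / 7 = 1.5310643
Control mean = sum / n_c = 12.26924 / 8 = 1.533655
Recovered sample variance s_r^2 = 1.59695e-07
Control sample variance s_c^2 = 1.6e-07
Welch SE (unpooled) = sqrt(s_r^2/n_r + s_c^2/n_c) = sqrt(2.28136e-08 + 2e-08) = sqrt(4.28136e-08) = 0.000206914
|mean_r - mean_c| = 0.00259071
t = 0.00259071 / 0.000206914 = 12.52

12.52


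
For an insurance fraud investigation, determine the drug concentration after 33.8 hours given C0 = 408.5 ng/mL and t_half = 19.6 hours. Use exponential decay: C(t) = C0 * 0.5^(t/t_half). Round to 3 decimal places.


Drug concentration decay:
Number of half-lives = t / t_half = 33.8 / 19.6 = 1.72449
Decay factor = 0.5^1.72449 = 0.30260548
C(t) = 408.5 * 0.30260548 = 123.614 ng/mL

123.614


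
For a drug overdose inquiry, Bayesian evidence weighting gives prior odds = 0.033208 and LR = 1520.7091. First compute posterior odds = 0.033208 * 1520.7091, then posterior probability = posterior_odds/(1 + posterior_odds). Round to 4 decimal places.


Bayesian evidence evaluation:
Posterior odds = prior_odds * LR = 0.033208 * 1520.7091 = 50.49971
Posterior probability = posterior_odds / (1 + posterior_odds)
= 50.49971 / (1 + 50.49971)
= 50.49971 / 51.49971
= 0.9806

0.9806


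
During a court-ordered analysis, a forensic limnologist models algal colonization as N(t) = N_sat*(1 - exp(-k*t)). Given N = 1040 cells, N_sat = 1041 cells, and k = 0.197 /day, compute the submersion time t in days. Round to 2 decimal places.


PMSI from diatom colonization curve:
N / N_sat = 1040 / 1041 = 0.999039
1 - N/N_sat = 0.000961
ln(1 - N/N_sat) = -6.947536
t = -ln(1 - N/N_sat) / k = -(-6.947536) / 0.197 = 35.27 days

35.27


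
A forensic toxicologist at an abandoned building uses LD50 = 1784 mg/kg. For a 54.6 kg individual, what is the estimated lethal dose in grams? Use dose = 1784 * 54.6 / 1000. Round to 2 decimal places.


Lethal dose calculation:
Lethal dose = LD50 * body_weight / 1000
= 1784 * 54.6 / 1000
= 97406.4 / 1000
= 97.41 g

97.41


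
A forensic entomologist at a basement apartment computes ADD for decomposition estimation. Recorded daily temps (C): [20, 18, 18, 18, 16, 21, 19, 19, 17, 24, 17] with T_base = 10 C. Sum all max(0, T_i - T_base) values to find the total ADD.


Computing ADD day by day:
Day 1: max(0, 20 - 10) = 10
Day 2: max(0, 18 - 10) = 8
Day 3: max(0, 18 - 10) = 8
Day 4: max(0, 18 - 10) = 8
Day 5: max(0, 16 - 10) = 6
Day 6: max(0, 21 - 10) = 11
Day 7: max(0, 19 - 10) = 9
Day 8: max(0, 19 - 10) = 9
Day 9: max(0, 17 - 10) = 7
Day 10: max(0, 24 - 10) = 14
Day 11: max(0, 17 - 10) = 7
Total ADD = 97

97


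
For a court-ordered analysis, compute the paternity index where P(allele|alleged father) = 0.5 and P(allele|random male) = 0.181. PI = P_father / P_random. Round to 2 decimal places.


Paternity Index calculation:
PI = P(allele|father) / P(allele|random)
PI = 0.5 / 0.181
PI = 2.76

2.76


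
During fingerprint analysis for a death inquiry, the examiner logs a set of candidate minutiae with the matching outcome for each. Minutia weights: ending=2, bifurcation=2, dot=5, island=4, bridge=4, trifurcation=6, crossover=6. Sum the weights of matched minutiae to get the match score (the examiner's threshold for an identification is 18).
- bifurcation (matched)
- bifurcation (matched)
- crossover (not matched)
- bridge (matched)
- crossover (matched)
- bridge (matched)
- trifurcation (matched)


Weighted minutiae match score:
  bifurcation: matched, +2 (running total 2)
  bifurcation: matched, +2 (running total 4)
  crossover: not matched, +0
  bridge: matched, +4 (running total 8)
  crossover: matched, +6 (running total 14)
  bridge: matched, +4 (running total 18)
  trifurcation: matched, +6 (running total 24)
Total score = 24
Threshold = 18; verdict = identification

24


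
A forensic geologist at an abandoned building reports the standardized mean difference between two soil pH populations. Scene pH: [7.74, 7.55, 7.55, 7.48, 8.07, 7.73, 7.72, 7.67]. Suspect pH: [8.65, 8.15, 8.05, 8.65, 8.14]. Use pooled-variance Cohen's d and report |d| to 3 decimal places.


Pooled-variance Cohen's d for soil pH comparison:
Scene mean = 61.51 / 8 = 7.68875
Suspect mean = 41.64 / 5 = 8.328
Scene sample variance s_s^2 = 0.033298
Suspect sample variance s_c^2 = 0.08792
Pooled variance = ((n_s-1)*s_s^2 + (n_c-1)*s_c^2) / (n_s + n_c - 2) = 0.053161
Pooled SD = sqrt(0.053161) = 0.230567
Mean difference = -0.63925
|d| = |-0.63925| / 0.230567 = 2.773

2.773


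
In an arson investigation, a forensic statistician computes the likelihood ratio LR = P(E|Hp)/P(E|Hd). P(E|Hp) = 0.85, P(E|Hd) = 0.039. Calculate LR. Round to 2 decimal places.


Likelihood ratio calculation:
LR = P(E|Hp) / P(E|Hd)
LR = 0.85 / 0.039
LR = 21.79

21.79


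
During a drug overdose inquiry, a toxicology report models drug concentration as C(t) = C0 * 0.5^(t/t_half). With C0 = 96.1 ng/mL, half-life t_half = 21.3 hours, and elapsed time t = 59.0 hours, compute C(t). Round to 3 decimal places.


Drug concentration decay:
Number of half-lives = t / t_half = 59.0 / 21.3 = 2.769953
Decay factor = 0.5^2.769953 = 0.14660914
C(t) = 96.1 * 0.14660914 = 14.089 ng/mL

14.089


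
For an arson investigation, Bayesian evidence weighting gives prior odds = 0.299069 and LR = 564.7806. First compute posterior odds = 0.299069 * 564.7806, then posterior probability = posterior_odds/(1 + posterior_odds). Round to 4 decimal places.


Bayesian evidence evaluation:
Posterior odds = prior_odds * LR = 0.299069 * 564.7806 = 168.9084
Posterior probability = posterior_odds / (1 + posterior_odds)
= 168.9084 / (1 + 168.9084)
= 168.9084 / 169.9084
= 0.9941

0.9941


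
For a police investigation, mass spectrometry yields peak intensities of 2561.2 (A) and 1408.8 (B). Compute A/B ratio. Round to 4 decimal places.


Spectral peak ratio:
Peak A = 2561.2 counts
Peak B = 1408.8 counts
Ratio = 2561.2 / 1408.8 = 1.8180

1.8180


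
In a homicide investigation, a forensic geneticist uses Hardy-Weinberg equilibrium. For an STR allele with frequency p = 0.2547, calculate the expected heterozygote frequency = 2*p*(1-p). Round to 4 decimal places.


Hardy-Weinberg heterozygote frequency:
q = 1 - p = 1 - 0.2547 = 0.7453
2pq = 2 * 0.2547 * 0.7453 = 0.3797

0.3797


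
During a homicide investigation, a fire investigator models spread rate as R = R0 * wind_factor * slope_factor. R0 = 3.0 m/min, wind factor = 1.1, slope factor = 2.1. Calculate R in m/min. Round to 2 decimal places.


Fire spread rate calculation:
R = R0 * wind_factor * slope_factor
= 3.0 * 1.1 * 2.1
= 3.3 * 2.1
= 6.93 m/min

6.93


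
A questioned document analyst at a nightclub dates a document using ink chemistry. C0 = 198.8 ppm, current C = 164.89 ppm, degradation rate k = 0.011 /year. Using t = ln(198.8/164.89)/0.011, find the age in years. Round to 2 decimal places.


Document age estimation:
C0/C = 198.8 / 164.89 = 1.205652
ln(C0/C) = 0.18702
t = 0.18702 / 0.011 = 17.00 years

17.00


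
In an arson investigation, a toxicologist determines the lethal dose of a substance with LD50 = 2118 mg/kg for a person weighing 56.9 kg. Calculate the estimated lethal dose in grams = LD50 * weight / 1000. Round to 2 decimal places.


Lethal dose calculation:
Lethal dose = LD50 * body_weight / 1000
= 2118 * 56.9 / 1000
= 120514.2 / 1000
= 120.51 g

120.51


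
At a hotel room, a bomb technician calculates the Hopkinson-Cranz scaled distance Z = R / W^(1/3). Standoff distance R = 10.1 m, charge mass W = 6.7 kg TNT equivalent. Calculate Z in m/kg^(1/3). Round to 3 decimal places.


Scaled distance calculation:
W^(1/3) = 6.7^(1/3) = 1.885204
Z = R / W^(1/3) = 10.1 / 1.885204
Z = 5.358 m/kg^(1/3)

5.358


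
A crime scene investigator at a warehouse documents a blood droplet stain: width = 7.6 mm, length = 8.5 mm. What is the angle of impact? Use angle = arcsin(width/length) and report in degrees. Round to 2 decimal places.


Blood spatter impact angle calculation:
width / length = 7.6 / 8.5 = 0.894118
angle = arcsin(0.894118)
angle = 63.40 degrees

63.40


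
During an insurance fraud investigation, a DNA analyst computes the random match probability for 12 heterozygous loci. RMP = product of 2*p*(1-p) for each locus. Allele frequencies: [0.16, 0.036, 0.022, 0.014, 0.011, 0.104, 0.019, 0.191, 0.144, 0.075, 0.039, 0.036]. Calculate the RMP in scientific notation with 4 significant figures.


Computing RMP for 12 loci:
Locus 1: 2 * 0.16 * 0.84 = 0.2688
Locus 2: 2 * 0.036 * 0.964 = 0.069408
Locus 3: 2 * 0.022 * 0.978 = 0.043032
Locus 4: 2 * 0.014 * 0.986 = 0.027608
Locus 5: 2 * 0.011 * 0.989 = 0.021758
Locus 6: 2 * 0.104 * 0.896 = 0.186368
Locus 7: 2 * 0.019 * 0.981 = 0.037278
Locus 8: 2 * 0.191 * 0.809 = 0.309038
Locus 9: 2 * 0.144 * 0.856 = 0.246528
Locus 10: 2 * 0.075 * 0.925 = 0.13875
Locus 11: 2 * 0.039 * 0.961 = 0.074958
Locus 12: 2 * 0.036 * 0.964 = 0.069408
RMP = 1.843e-13

1.843e-13


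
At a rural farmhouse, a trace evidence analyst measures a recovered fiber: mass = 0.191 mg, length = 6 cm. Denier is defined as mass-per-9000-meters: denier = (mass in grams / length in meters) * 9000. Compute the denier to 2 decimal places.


Denier calculation:
Mass in grams = 0.191 mg / 1000 = 0.000191 g
Length in meters = 6 cm / 100 = 0.06 m
Linear density = mass / length = 0.000191 / 0.06 = 0.00318333 g/m
Denier = (g/m) * 9000 = 0.00318333 * 9000 = 28.65

28.65


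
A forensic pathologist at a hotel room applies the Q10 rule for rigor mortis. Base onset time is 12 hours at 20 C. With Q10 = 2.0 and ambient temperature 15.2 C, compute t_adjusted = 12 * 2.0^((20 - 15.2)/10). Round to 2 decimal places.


Rigor mortis time adjustment:
Exponent = (T_ref - T_actual) / 10 = (20 - 15.2) / 10 = 0.48
Q10 factor = 2.0^0.48 = 1.39474
t_adjusted = 12 * 1.39474 = 16.74 hours

16.74


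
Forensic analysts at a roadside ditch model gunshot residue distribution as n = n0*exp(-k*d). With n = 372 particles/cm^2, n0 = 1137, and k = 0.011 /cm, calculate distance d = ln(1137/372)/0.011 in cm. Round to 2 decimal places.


GSR distance calculation:
n0/n = 1137 / 372 = 3.056452
ln(n0/n) = 1.117255
d = 1.117255 / 0.011 = 101.57 cm

101.57


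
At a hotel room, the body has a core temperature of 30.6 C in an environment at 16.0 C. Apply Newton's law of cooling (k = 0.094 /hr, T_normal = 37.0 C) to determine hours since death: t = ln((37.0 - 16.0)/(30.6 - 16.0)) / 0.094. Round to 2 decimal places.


Using Newton's law of cooling:
t = ln((T_normal - T_ambient) / (T_body - T_ambient)) / k
T_normal - T_ambient = 21.0
T_body - T_ambient = 14.6
Ratio = 1.438356
ln(ratio) = 0.363501
t = 0.363501 / 0.094 = 3.87 hours

3.87


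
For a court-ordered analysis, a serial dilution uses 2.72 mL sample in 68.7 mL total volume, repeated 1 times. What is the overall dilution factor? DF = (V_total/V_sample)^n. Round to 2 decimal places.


Dilution factor calculation:
Single dilution = V_total / V_sample = 68.7 / 2.72 ≈ 25.257353
Number of dilutions = 1
Total DF = (68.7 / 2.72)^1 (full precision, rounded at the end) = 25.26

25.26


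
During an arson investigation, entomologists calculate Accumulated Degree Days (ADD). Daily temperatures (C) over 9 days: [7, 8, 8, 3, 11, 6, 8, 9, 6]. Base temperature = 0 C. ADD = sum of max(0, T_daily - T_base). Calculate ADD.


Computing ADD day by day:
Day 1: max(0, 7 - 0) = 7
Day 2: max(0, 8 - 0) = 8
Day 3: max(0, 8 - 0) = 8
Day 4: max(0, 3 - 0) = 3
Day 5: max(0, 11 - 0) = 11
Day 6: max(0, 6 - 0) = 6
Day 7: max(0, 8 - 0) = 8
Day 8: max(0, 9 - 0) = 9
Day 9: max(0, 6 - 0) = 6
Total ADD = 66

66


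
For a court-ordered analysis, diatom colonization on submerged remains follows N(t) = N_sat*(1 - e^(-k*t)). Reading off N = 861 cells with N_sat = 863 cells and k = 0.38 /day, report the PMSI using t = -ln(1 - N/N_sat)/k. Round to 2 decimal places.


PMSI from diatom colonization curve:
N / N_sat = 861 / 863 = 0.997683
1 - N/N_sat = 0.002317
ln(1 - N/N_sat) = -6.067482
t = -ln(1 - N/N_sat) / k = -(-6.067482) / 0.38 = 15.97 days

15.97


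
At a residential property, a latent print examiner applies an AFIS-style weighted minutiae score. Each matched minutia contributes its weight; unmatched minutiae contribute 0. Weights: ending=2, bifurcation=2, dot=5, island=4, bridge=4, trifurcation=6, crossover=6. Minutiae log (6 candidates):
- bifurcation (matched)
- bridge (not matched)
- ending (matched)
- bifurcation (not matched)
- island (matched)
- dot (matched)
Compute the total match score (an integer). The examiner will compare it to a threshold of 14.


Weighted minutiae match score:
  bifurcation: matched, +2 (running total 2)
  bridge: not matched, +0
  ending: matched, +2 (running total 4)
  bifurcation: not matched, +0
  island: matched, +4 (running total 8)
  dot: matched, +5 (running total 13)
Total score = 13
Threshold = 14; verdict = inconclusive

13


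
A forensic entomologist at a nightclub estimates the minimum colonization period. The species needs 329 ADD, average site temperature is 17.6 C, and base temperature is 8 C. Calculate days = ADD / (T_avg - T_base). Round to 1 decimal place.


Insect development time:
Effective temperature = avg_temp - T_base = 17.6 - 8 = 9.6 C
Days = ADD / effective_temp = 329 / 9.6 = 34.3 days

34.3


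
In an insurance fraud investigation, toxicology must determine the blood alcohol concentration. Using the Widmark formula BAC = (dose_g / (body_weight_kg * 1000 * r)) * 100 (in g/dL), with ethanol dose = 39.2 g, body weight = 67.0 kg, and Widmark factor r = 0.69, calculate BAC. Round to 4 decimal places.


Applying the Widmark formula:
BAC = (dose_g / (body_wt * 1000 * r)) * 100
Denominator = 67.0 * 1000 * 0.69 = 46230
BAC = (39.2 / 46230) * 100
BAC = 0.0848 g/dL

0.0848


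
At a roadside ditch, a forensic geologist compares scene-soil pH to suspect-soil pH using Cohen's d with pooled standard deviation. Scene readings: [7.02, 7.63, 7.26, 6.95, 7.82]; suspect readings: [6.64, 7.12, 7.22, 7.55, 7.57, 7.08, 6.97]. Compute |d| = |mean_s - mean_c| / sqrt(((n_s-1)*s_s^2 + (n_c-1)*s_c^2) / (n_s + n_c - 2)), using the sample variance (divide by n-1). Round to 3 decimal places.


Pooled-variance Cohen's d for soil pH comparison:
Scene mean = 36.68 / 5 = 7.336
Suspect mean = 50.15 / 7 = 7.164286
Scene sample variance s_s^2 = 0.14383
Suspect sample variance s_c^2 = 0.106362
Pooled variance = ((n_s-1)*s_s^2 + (n_c-1)*s_c^2) / (n_s + n_c - 2) = 0.121349
Pooled SD = sqrt(0.121349) = 0.348352
Mean difference = 0.171714
|d| = |0.171714| / 0.348352 = 0.493

0.493


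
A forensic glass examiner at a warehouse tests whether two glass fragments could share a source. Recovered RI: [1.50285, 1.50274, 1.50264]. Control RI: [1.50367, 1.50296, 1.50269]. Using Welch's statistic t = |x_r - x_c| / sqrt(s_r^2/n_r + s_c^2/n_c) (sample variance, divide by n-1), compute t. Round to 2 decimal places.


Welch's t-criterion for glass RI comparison:
Recovered mean = sum / n_r = 4.50823 / 3 = 1.5027433
Control mean = sum / n_c = 4.50932 / 3 = 1.5031067
Recovered sample variance s_r^2 = 1.10333e-08
Control sample variance s_c^2 = 2.56233e-07
Welch SE (unpooled) = sqrt(s_r^2/n_r + s_c^2/n_c) = sqrt(3.67778e-09 + 8.54111e-08) = sqrt(8.90889e-08) = 0.000298478
|mean_r - mean_c| = 0.000363333
t = 0.000363333 / 0.000298478 = 1.22

1.22


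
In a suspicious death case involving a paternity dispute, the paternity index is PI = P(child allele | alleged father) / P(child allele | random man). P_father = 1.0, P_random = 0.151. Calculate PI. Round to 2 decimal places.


Paternity Index calculation:
PI = P(allele|father) / P(allele|random)
PI = 1.0 / 0.151
PI = 6.62

6.62


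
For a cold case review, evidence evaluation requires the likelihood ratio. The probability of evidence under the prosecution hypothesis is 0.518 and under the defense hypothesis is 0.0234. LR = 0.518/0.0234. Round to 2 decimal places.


Likelihood ratio calculation:
LR = P(E|Hp) / P(E|Hd)
LR = 0.518 / 0.0234
LR = 22.14

22.14


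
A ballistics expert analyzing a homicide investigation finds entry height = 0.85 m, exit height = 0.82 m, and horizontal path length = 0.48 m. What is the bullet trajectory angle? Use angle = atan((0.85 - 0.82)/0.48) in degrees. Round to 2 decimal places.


Bullet trajectory angle:
Height difference = 0.85 - 0.82 = 0.03 m
angle = atan(0.03 / 0.48)
angle = atan(0.0625)
angle = 3.58 degrees

3.58


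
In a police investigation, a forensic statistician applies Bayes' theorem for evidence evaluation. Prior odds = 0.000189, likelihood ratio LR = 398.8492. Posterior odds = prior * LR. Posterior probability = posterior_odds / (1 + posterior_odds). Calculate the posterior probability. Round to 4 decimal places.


Bayesian evidence evaluation:
Posterior odds = prior_odds * LR = 0.000189 * 398.8492 = 0.0753825
Posterior probability = posterior_odds / (1 + posterior_odds)
= 0.0753825 / (1 + 0.0753825)
= 0.0753825 / 1.0753825
= 0.0701

0.0701


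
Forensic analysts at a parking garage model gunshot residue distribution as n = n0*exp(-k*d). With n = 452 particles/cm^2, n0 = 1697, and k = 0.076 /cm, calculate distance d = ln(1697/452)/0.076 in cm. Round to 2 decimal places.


GSR distance calculation:
n0/n = 1697 / 452 = 3.754425
ln(n0/n) = 1.322935
d = 1.322935 / 0.076 = 17.41 cm

17.41


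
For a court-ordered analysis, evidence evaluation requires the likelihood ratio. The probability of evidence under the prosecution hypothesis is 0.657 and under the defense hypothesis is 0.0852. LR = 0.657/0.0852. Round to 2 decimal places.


Likelihood ratio calculation:
LR = P(E|Hp) / P(E|Hd)
LR = 0.657 / 0.0852
LR = 7.71

7.71


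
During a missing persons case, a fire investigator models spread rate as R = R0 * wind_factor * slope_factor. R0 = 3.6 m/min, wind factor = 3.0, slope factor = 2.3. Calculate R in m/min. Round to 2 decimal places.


Fire spread rate calculation:
R = R0 * wind_factor * slope_factor
= 3.6 * 3.0 * 2.3
= 10.8 * 2.3
= 24.84 m/min

24.84
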